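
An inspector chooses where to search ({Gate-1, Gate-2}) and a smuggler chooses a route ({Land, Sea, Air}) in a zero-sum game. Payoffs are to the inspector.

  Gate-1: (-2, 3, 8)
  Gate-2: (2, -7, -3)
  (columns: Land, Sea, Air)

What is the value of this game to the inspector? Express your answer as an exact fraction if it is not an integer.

-4/7

Row minima: Gate-1 → -2, Gate-2 → -7; maximin = -2.
Column maxima: Land → 2, Sea → 3, Air → 8; minimax = 2.
-2 ≠ 2, so there is no saddle point; optimal play is mixed.
Air is strictly dominated by Sea (it gives the inspector strictly more in every row), so the smuggler never plays it.
On the remaining 2×2 (Gate-1, Gate-2 vs Land, Sea):
Let the inspector play Gate-1 with probability p. Expected payoff against Land: (-2)p + 2(1−p) = −4p + 2; against Sea: 3p + (-7)(1−p) = 10p − 7.
Setting these equal: −4p + 2 = 10p − 7 ⇒ −14p = -9 ⇒ p = 9/14, and the value is (-4)·(9/14) + 2 = -4/7.
For the smuggler: with q = P(Land), equating Gate-1's and Gate-2's payoffs gives −5q + 3 = 9q − 7 ⇒ q = 5/7.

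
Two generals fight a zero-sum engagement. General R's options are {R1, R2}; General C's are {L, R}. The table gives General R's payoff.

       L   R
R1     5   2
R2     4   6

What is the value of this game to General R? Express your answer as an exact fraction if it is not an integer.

Row minima: R1 → 2, R2 → 4; maximin = 4.
Column maxima: L → 5, R → 6; minimax = 5.
4 ≠ 5, so there is no saddle point; optimal play is mixed.
Let General R play R1 with probability p. Expected payoff against L: 5p + 4(1−p) = p + 4; against R: 2p + 6(1−p) = −4p + 6.
Setting these equal: p + 4 = −4p + 6 ⇒ 5p = 2 ⇒ p = 2/5, and the value is (1)·(2/5) + 4 = 22/5.
For General C: with q = P(L), equating R1's and R2's payoffs gives 3q + 2 = −2q + 6 ⇒ q = 4/5.

22/5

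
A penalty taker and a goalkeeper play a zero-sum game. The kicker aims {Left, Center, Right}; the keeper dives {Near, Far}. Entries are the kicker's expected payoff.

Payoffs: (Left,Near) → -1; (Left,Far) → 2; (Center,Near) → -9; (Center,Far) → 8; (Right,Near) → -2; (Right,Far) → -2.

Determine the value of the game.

Row minima: Left → -1, Center → -9, Right → -2; maximin = -1.
Column maxima: Near → -1, Far → 8; minimax = -1.
Since maximin = minimax = -1, there is a saddle point and the value is -1.

-1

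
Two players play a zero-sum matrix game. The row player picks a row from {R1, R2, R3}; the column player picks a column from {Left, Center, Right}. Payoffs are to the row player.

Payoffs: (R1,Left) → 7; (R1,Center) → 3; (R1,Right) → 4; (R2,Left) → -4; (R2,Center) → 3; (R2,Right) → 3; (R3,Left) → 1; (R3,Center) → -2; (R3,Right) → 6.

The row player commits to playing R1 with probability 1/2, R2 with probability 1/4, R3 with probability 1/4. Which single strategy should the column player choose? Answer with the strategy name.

If the column player plays Left, the row player's expected payoff is (1/2)·7 + (1/4)·(-4) + (1/4)·1 = 11/4.
If the column player plays Center, the row player's expected payoff is (1/2)·3 + (1/4)·3 + (1/4)·(-2) = 7/4.
If the column player plays Right, the row player's expected payoff is (1/2)·4 + (1/4)·3 + (1/4)·6 = 17/4.
The column player minimizes the row player's payoff; the smallest is 7/4, so the best response is Center.

Center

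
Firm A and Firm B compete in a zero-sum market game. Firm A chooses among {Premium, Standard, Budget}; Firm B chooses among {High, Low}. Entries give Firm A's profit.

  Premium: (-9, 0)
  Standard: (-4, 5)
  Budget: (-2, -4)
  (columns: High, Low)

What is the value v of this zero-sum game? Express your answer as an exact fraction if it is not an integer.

Row minima: Premium → -9, Standard → -4, Budget → -4; maximin = -4.
Column maxima: High → -2, Low → 5; minimax = -2.
-4 ≠ -2, so there is no saddle point; optimal play is mixed.
Premium is strictly dominated by Standard, so Firm A never plays it.
On the remaining 2×2 (Standard, Budget vs High, Low):
Let Firm A play Standard with probability p. Expected payoff against High: (-4)p + (-2)(1−p) = −2p − 2; against Low: 5p + (-4)(1−p) = 9p − 4.
Setting these equal: −2p − 2 = 9p − 4 ⇒ −11p = -2 ⇒ p = 2/11, and the value is (-2)·(2/11) − 2 = -26/11.
For Firm B: with q = P(High), equating Standard's and Budget's payoffs gives −9q + 5 = 2q − 4 ⇒ q = 9/11.

-26/11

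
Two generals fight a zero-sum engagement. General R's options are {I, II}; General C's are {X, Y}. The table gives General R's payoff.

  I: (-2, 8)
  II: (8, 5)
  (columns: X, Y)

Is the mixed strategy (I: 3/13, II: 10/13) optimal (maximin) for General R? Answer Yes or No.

Yes

Against X this mix gives (3/13)·(-2) + (10/13)·8 = 74/13.
Against Y this mix gives (3/13)·8 + (10/13)·5 = 74/13.
All of General C's active replies (X, Y) yield 74/13, and no column does worse for General R. The mix makes General C indifferent and guarantees 74/13, so it is optimal.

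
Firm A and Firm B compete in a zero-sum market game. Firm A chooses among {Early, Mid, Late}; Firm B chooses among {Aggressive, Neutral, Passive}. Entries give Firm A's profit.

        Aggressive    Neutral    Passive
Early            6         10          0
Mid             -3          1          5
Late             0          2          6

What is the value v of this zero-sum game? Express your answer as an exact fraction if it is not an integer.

Row minima: Early → 0, Mid → -3, Late → 0; maximin = 0.
Column maxima: Aggressive → 6, Neutral → 10, Passive → 6; minimax = 6.
0 ≠ 6, so there is no saddle point; optimal play is mixed.
Mid is strictly dominated by Late, so Firm A never plays it.
Neutral is strictly dominated by Aggressive (it gives Firm A strictly more in every row), so Firm B never plays it.
On the remaining 2×2 (Early, Late vs Aggressive, Passive):
Let Firm A play Early with probability p. Expected payoff against Aggressive: 6p + 0(1−p) = 6p; against Passive: 0p + 6(1−p) = −6p + 6.
Setting these equal: 6p = −6p + 6 ⇒ 12p = 6 ⇒ p = 1/2, and the value is (6)·(1/2) = 3.
For Firm B: with q = P(Aggressive), equating Early's and Late's payoffs gives 6q = −6q + 6 ⇒ q = 1/2.

3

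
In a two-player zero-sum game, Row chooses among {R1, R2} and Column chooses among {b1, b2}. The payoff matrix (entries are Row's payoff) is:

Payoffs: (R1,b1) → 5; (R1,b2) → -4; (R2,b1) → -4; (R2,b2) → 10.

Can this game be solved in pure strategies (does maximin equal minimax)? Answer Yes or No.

Row minima: R1 → -4, R2 → -4; maximin = -4.
Column maxima: b1 → 5, b2 → 10; minimax = 5.
-4 ≠ 5, so no pure-strategy equilibrium exists.

No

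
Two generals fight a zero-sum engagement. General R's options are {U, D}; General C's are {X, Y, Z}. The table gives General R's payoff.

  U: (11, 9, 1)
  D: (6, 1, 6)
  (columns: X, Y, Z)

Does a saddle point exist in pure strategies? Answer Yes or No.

Row minima: U → 1, D → 1; maximin = 1.
Column maxima: X → 11, Y → 9, Z → 6; minimax = 6.
1 ≠ 6, so no pure-strategy equilibrium exists.

No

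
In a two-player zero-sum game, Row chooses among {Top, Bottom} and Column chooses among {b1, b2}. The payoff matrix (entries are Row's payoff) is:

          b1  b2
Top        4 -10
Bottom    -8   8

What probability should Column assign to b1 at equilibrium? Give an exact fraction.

Row minima: Top → -10, Bottom → -8; maximin = -8.
Column maxima: b1 → 4, b2 → 8; minimax = 4.
-8 ≠ 4, so there is no saddle point; optimal play is mixed.
Let Row play Top with probability p. Expected payoff against b1: 4p + (-8)(1−p) = 12p − 8; against b2: (-10)p + 8(1−p) = −18p + 8.
Setting these equal: 12p − 8 = −18p + 8 ⇒ 30p = 16 ⇒ p = 8/15, and the value is (12)·(8/15) − 8 = -8/5.
For Column: with q = P(b1), equating Top's and Bottom's payoffs gives 14q − 10 = −16q + 8 ⇒ q = 3/5.

3/5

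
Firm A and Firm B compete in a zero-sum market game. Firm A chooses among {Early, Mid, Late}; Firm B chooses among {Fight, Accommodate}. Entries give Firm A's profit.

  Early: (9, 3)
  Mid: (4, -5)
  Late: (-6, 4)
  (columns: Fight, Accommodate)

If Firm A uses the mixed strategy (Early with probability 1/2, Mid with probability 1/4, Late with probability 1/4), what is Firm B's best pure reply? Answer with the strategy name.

Accommodate

If Firm B plays Fight, Firm A's expected payoff is (1/2)·9 + (1/4)·4 + (1/4)·(-6) = 4.
If Firm B plays Accommodate, Firm A's expected payoff is (1/2)·3 + (1/4)·(-5) + (1/4)·4 = 5/4.
Firm B minimizes Firm A's payoff; the smallest is 5/4, so the best response is Accommodate.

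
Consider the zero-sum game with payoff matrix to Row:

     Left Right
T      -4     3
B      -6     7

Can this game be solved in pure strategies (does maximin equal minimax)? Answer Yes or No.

Yes

Row minima: T → -4, B → -6; maximin = -4.
Column maxima: Left → -4, Right → 7; minimax = -4.
maximin = minimax = -4, so a saddle point exists.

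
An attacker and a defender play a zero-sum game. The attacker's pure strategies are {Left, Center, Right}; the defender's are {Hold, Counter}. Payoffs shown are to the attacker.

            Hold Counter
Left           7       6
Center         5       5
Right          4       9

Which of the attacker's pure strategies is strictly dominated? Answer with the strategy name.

Center

Left gives a strictly higher payoff than Center against every column: 7 > 5, 6 > 5.
So Center is strictly dominated and the attacker never plays it.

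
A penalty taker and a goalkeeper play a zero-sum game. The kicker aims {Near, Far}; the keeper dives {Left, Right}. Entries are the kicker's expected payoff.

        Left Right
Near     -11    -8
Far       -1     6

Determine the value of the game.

-1

Row minima: Near → -11, Far → -1; maximin = -1.
Column maxima: Left → -1, Right → 6; minimax = -1.
Since maximin = minimax = -1, there is a saddle point and the value is -1.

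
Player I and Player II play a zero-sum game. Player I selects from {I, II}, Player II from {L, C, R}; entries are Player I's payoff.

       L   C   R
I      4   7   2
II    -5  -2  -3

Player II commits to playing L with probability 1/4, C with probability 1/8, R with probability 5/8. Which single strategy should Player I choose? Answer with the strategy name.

Expected payoff of I: (1/4)·4 + (1/8)·7 + (5/8)·2 = 25/8.
Expected payoff of II: (1/4)·(-5) + (1/8)·(-2) + (5/8)·(-3) = -27/8.
The largest is 25/8, so Player I's best response is I.

I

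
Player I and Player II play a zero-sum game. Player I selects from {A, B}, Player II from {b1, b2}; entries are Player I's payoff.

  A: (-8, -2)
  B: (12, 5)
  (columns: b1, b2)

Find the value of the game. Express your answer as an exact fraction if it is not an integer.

5

Row minima: A → -8, B → 5; maximin = 5.
Column maxima: b1 → 12, b2 → 5; minimax = 5.
Since maximin = minimax = 5, there is a saddle point and the value is 5.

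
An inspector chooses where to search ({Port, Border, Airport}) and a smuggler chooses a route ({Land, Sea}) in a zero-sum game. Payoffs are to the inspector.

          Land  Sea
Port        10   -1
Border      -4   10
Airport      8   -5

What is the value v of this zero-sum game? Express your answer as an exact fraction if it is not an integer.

96/25

Row minima: Port → -1, Border → -4, Airport → -5; maximin = -1.
Column maxima: Land → 10, Sea → 10; minimax = 10.
-1 ≠ 10, so there is no saddle point; optimal play is mixed.
Airport is strictly dominated by Port, so the inspector never plays it.
On the remaining 2×2 (Port, Border vs Land, Sea):
Let the inspector play Port with probability p. Expected payoff against Land: 10p + (-4)(1−p) = 14p − 4; against Sea: (-1)p + 10(1−p) = −11p + 10.
Setting these equal: 14p − 4 = −11p + 10 ⇒ 25p = 14 ⇒ p = 14/25, and the value is (14)·(14/25) − 4 = 96/25.
For the smuggler: with q = P(Land), equating Port's and Border's payoffs gives 11q − 1 = −14q + 10 ⇒ q = 11/25.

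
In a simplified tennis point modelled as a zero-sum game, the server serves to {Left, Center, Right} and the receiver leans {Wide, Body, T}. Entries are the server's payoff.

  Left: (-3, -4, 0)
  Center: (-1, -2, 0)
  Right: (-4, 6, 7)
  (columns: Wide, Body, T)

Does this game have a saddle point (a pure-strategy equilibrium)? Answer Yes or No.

Row minima: Left → -4, Center → -2, Right → -4; maximin = -2.
Column maxima: Wide → -1, Body → 6, T → 7; minimax = -1.
-2 ≠ -1, so no pure-strategy equilibrium exists.

No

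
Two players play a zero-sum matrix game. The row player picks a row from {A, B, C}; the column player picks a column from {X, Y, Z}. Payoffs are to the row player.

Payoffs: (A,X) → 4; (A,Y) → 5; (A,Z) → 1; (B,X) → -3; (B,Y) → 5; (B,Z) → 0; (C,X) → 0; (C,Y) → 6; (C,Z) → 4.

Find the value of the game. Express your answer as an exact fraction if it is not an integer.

Row minima: A → 1, B → -3, C → 0; maximin = 1.
Column maxima: X → 4, Y → 6, Z → 4; minimax = 4.
1 ≠ 4, so there is no saddle point; optimal play is mixed.
B is strictly dominated by C, so the row player never plays it.
Y is strictly dominated by X (it gives the row player strictly more in every row), so the column player never plays it.
On the remaining 2×2 (A, C vs X, Z):
Let the row player play A with probability p. Expected payoff against X: 4p + 0(1−p) = 4p; against Z: 1p + 4(1−p) = −3p + 4.
Setting these equal: 4p = −3p + 4 ⇒ 7p = 4 ⇒ p = 4/7, and the value is (4)·(4/7) = 16/7.
For the column player: with q = P(X), equating A's and C's payoffs gives 3q + 1 = −4q + 4 ⇒ q = 3/7.

16/7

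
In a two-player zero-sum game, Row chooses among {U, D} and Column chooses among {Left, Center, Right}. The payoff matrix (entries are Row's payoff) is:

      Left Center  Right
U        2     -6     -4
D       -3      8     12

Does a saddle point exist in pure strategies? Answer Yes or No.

No

Row minima: U → -6, D → -3; maximin = -3.
Column maxima: Left → 2, Center → 8, Right → 12; minimax = 2.
-3 ≠ 2, so no pure-strategy equilibrium exists.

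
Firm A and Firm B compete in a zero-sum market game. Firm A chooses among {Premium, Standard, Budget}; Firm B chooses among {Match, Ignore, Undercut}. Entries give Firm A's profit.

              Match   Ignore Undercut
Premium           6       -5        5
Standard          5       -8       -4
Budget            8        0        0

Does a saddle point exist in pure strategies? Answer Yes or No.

Yes

Row minima: Premium → -5, Standard → -8, Budget → 0; maximin = 0.
Column maxima: Match → 8, Ignore → 0, Undercut → 5; minimax = 0.
maximin = minimax = 0, so a saddle point exists.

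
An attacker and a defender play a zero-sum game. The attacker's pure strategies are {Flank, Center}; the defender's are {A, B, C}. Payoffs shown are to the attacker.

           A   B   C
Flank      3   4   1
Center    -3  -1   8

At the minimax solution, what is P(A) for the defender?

Row minima: Flank → 1, Center → -3; maximin = 1.
Column maxima: A → 3, B → 4, C → 8; minimax = 3.
1 ≠ 3, so there is no saddle point; optimal play is mixed.
B is strictly dominated by A (it gives the attacker strictly more in every row), so the defender never plays it.
On the remaining 2×2 (Flank, Center vs A, C):
Let the attacker play Flank with probability p. Expected payoff against A: 3p + (-3)(1−p) = 6p − 3; against C: 1p + 8(1−p) = −7p + 8.
Setting these equal: 6p − 3 = −7p + 8 ⇒ 13p = 11 ⇒ p = 11/13, and the value is (6)·(11/13) − 3 = 27/13.
For the defender: with q = P(A), equating Flank's and Center's payoffs gives 2q + 1 = −11q + 8 ⇒ q = 7/13.

7/13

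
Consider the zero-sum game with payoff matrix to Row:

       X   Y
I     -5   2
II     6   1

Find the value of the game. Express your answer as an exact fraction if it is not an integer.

Row minima: I → -5, II → 1; maximin = 1.
Column maxima: X → 6, Y → 2; minimax = 2.
1 ≠ 2, so there is no saddle point; optimal play is mixed.
Let Row play I with probability p. Expected payoff against X: (-5)p + 6(1−p) = −11p + 6; against Y: 2p + 1(1−p) = p + 1.
Setting these equal: −11p + 6 = p + 1 ⇒ −12p = -5 ⇒ p = 5/12, and the value is (-11)·(5/12) + 6 = 17/12.
For Column: with q = P(X), equating I's and II's payoffs gives −7q + 2 = 5q + 1 ⇒ q = 1/12.

17/12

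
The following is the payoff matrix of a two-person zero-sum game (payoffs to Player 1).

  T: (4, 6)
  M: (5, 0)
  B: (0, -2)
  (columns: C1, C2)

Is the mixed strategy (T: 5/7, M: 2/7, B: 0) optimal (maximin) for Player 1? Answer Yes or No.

Against C1 this mix gives (5/7)·4 + (2/7)·5 = 30/7.
Against C2 this mix gives (5/7)·6 + (2/7)·0 = 30/7.
All of Player 2's active replies (C1, C2) yield 30/7, and no column does worse for Player 1. The mix makes Player 2 indifferent and guarantees 30/7, so it is optimal.

Yes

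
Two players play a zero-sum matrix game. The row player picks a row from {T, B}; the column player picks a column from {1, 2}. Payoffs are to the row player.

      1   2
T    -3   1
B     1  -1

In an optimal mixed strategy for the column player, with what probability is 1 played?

1/3

Row minima: T → -3, B → -1; maximin = -1.
Column maxima: 1 → 1, 2 → 1; minimax = 1.
-1 ≠ 1, so there is no saddle point; optimal play is mixed.
Let the row player play T with probability p. Expected payoff against 1: (-3)p + 1(1−p) = −4p + 1; against 2: 1p + (-1)(1−p) = 2p − 1.
Setting these equal: −4p + 1 = 2p − 1 ⇒ −6p = -2 ⇒ p = 1/3, and the value is (-4)·(1/3) + 1 = -1/3.
For the column player: with q = P(1), equating T's and B's payoffs gives −4q + 1 = 2q − 1 ⇒ q = 1/3.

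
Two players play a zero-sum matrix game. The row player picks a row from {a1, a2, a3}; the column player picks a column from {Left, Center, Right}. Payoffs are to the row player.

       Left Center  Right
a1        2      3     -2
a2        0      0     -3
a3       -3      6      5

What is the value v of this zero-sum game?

Row minima: a1 → -2, a2 → -3, a3 → -3; maximin = -2.
Column maxima: Left → 2, Center → 6, Right → 5; minimax = 2.
-2 ≠ 2, so there is no saddle point; optimal play is mixed.
a2 is strictly dominated by a1, so the row player never plays it.
With a2 eliminated, Center is strictly dominated by Left (it gives the row player strictly more in every remaining row), so the column player never plays it.
On the remaining 2×2 (a1, a3 vs Left, Right):
Let the row player play a1 with probability p. Expected payoff against Left: 2p + (-3)(1−p) = 5p − 3; against Right: (-2)p + 5(1−p) = −7p + 5.
Setting these equal: 5p − 3 = −7p + 5 ⇒ 12p = 8 ⇒ p = 2/3, and the value is (5)·(2/3) − 3 = 1/3.
For the column player: with q = P(Left), equating a1's and a3's payoffs gives 4q − 2 = −8q + 5 ⇒ q = 7/12.

1/3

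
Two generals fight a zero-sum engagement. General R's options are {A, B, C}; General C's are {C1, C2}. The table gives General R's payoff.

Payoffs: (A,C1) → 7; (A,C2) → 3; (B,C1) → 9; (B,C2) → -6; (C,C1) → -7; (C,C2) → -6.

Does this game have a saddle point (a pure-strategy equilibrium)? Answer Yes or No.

Row minima: A → 3, B → -6, C → -7; maximin = 3.
Column maxima: C1 → 9, C2 → 3; minimax = 3.
maximin = minimax = 3, so a saddle point exists.

Yes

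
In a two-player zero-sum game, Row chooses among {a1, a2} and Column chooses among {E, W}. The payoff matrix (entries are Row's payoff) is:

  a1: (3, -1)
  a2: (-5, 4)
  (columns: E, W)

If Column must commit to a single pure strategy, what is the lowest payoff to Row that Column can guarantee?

3

Column maxima: E → 3, W → 4.
The smallest of these is 3.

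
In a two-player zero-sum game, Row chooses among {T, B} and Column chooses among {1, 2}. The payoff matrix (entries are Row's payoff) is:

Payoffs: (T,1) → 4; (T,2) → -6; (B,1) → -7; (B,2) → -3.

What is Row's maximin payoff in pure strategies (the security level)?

-6

Row minima: T → -6, B → -7.
The best of these is -6.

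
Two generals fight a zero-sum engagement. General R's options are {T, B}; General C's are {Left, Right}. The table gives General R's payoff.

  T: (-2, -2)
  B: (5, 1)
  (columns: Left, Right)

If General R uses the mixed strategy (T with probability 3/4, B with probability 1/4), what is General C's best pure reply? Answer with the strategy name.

Right

If General C plays Left, General R's expected payoff is (3/4)·(-2) + (1/4)·5 = -1/4.
If General C plays Right, General R's expected payoff is (3/4)·(-2) + (1/4)·1 = -5/4.
General C minimizes General R's payoff; the smallest is -5/4, so the best response is Right.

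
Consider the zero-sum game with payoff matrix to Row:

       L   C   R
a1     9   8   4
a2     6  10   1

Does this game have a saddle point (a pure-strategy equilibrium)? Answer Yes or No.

Yes

Row minima: a1 → 4, a2 → 1; maximin = 4.
Column maxima: L → 9, C → 10, R → 4; minimax = 4.
maximin = minimax = 4, so a saddle point exists.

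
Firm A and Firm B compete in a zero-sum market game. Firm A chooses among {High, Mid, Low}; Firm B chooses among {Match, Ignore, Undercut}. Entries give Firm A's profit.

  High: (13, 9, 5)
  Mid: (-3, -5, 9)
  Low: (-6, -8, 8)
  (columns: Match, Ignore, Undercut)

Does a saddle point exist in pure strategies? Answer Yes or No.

Row minima: High → 5, Mid → -5, Low → -8; maximin = 5.
Column maxima: Match → 13, Ignore → 9, Undercut → 9; minimax = 9.
5 ≠ 9, so no pure-strategy equilibrium exists.

No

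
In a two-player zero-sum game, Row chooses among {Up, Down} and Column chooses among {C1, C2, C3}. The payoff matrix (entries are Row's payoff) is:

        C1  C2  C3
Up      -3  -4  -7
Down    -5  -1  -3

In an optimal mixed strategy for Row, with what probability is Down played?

2/3

Row minima: Up → -7, Down → -5; maximin = -5.
Column maxima: C1 → -3, C2 → -1, C3 → -3; minimax = -3.
-5 ≠ -3, so there is no saddle point; optimal play is mixed.
C2 is strictly dominated by C3 (it gives Row strictly more in every row), so Column never plays it.
On the remaining 2×2 (Up, Down vs C1, C3):
Let Row play Up with probability p. Expected payoff against C1: (-3)p + (-5)(1−p) = 2p − 5; against C3: (-7)p + (-3)(1−p) = −4p − 3.
Setting these equal: 2p − 5 = −4p − 3 ⇒ 6p = 2 ⇒ p = 1/3, and the value is (2)·(1/3) − 5 = -13/3.
For Column: with q = P(C1), equating Up's and Down's payoffs gives 4q − 7 = −2q − 3 ⇒ q = 2/3.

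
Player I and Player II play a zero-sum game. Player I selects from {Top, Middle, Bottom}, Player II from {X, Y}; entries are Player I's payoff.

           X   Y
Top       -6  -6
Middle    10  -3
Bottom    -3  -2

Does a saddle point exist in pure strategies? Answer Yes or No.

Row minima: Top → -6, Middle → -3, Bottom → -3; maximin = -3.
Column maxima: X → 10, Y → -2; minimax = -2.
-3 ≠ -2, so no pure-strategy equilibrium exists.

No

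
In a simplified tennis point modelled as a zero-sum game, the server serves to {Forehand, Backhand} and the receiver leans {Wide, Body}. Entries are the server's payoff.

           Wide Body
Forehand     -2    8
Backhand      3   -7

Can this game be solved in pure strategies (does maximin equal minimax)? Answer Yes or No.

No

Row minima: Forehand → -2, Backhand → -7; maximin = -2.
Column maxima: Wide → 3, Body → 8; minimax = 3.
-2 ≠ 3, so no pure-strategy equilibrium exists.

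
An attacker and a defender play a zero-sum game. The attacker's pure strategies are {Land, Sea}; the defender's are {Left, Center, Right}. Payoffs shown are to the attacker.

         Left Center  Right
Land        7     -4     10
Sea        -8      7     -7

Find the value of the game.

17/26

Row minima: Land → -4, Sea → -8; maximin = -4.
Column maxima: Left → 7, Center → 7, Right → 10; minimax = 7.
-4 ≠ 7, so there is no saddle point; optimal play is mixed.
Right is strictly dominated by Left (it gives the attacker strictly more in every row), so the defender never plays it.
On the remaining 2×2 (Land, Sea vs Left, Center):
Let the attacker play Land with probability p. Expected payoff against Left: 7p + (-8)(1−p) = 15p − 8; against Center: (-4)p + 7(1−p) = −11p + 7.
Setting these equal: 15p − 8 = −11p + 7 ⇒ 26p = 15 ⇒ p = 15/26, and the value is (15)·(15/26) − 8 = 17/26.
For the defender: with q = P(Left), equating Land's and Sea's payoffs gives 11q − 4 = −15q + 7 ⇒ q = 11/26.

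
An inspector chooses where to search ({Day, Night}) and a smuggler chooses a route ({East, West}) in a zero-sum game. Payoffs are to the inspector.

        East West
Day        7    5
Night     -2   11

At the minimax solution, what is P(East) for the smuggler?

2/5

Row minima: Day → 5, Night → -2; maximin = 5.
Column maxima: East → 7, West → 11; minimax = 7.
5 ≠ 7, so there is no saddle point; optimal play is mixed.
Let the inspector play Day with probability p. Expected payoff against East: 7p + (-2)(1−p) = 9p − 2; against West: 5p + 11(1−p) = −6p + 11.
Setting these equal: 9p − 2 = −6p + 11 ⇒ 15p = 13 ⇒ p = 13/15, and the value is (9)·(13/15) − 2 = 29/5.
For the smuggler: with q = P(East), equating Day's and Night's payoffs gives 2q + 5 = −13q + 11 ⇒ q = 2/5.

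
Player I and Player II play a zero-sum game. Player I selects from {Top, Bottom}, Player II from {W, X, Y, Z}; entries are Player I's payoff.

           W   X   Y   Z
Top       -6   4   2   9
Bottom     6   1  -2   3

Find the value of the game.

0

Row minima: Top → -6, Bottom → -2; maximin = -2.
Column maxima: W → 6, X → 4, Y → 2, Z → 9; minimax = 2.
-2 ≠ 2, so there is no saddle point; optimal play is mixed.
X is strictly dominated by Y (it gives Player I strictly more in every row), so Player II never plays it.
Z is strictly dominated by Y (it gives Player I strictly more in every row), so Player II never plays it.
On the remaining 2×2 (Top, Bottom vs W, Y):
Let Player I play Top with probability p. Expected payoff against W: (-6)p + 6(1−p) = −12p + 6; against Y: 2p + (-2)(1−p) = 4p − 2.
Setting these equal: −12p + 6 = 4p − 2 ⇒ −16p = -8 ⇒ p = 1/2, and the value is (-12)·(1/2) + 6 = 0.
For Player II: with q = P(W), equating Top's and Bottom's payoffs gives −8q + 2 = 8q − 2 ⇒ q = 1/4.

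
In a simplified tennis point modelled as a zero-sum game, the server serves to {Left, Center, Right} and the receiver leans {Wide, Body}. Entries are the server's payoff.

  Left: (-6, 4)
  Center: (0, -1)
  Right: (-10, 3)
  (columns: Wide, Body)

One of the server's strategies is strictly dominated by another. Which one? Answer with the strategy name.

Left gives a strictly higher payoff than Right against every column: -6 > -10, 4 > 3.
So Right is strictly dominated and the server never plays it.

Right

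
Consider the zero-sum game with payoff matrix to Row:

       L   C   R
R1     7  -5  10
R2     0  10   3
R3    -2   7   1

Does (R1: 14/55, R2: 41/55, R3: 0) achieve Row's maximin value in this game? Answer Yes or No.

No

Against L this mix gives (14/55)·7 + (41/55)·0 = 98/55.
Against C this mix gives (14/55)·(-5) + (41/55)·10 = 68/11.
Against R this mix gives (14/55)·10 + (41/55)·3 = 263/55.
Column will play L, holding Row to 98/55. Shifting weight toward the row that does better against L would raise this floor (the equalizing mix achieves 35/11 against both L and C), so the proposed strategy is not optimal.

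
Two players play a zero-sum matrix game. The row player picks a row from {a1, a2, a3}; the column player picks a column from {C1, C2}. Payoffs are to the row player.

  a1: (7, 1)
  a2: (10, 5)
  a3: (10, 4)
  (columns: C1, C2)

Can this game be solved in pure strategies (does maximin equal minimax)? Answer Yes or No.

Yes

Row minima: a1 → 1, a2 → 5, a3 → 4; maximin = 5.
Column maxima: C1 → 10, C2 → 5; minimax = 5.
maximin = minimax = 5, so a saddle point exists.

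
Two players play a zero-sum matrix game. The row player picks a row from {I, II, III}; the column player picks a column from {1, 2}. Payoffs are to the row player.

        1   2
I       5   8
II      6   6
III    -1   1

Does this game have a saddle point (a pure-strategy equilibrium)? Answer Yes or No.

Row minima: I → 5, II → 6, III → -1; maximin = 6.
Column maxima: 1 → 6, 2 → 8; minimax = 6.
maximin = minimax = 6, so a saddle point exists.

Yes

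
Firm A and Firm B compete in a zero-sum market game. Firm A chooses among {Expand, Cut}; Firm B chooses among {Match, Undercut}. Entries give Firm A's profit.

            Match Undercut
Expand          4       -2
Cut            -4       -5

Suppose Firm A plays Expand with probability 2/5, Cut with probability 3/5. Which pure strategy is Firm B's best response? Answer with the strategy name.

If Firm B plays Match, Firm A's expected payoff is (2/5)·4 + (3/5)·(-4) = -4/5.
If Firm B plays Undercut, Firm A's expected payoff is (2/5)·(-2) + (3/5)·(-5) = -19/5.
Firm B minimizes Firm A's payoff; the smallest is -19/5, so the best response is Undercut.

Undercut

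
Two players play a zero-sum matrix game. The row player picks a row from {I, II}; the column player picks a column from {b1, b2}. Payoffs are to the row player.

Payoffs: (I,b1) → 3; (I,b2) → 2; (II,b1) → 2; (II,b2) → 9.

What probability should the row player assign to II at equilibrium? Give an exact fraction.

Row minima: I → 2, II → 2; maximin = 2.
Column maxima: b1 → 3, b2 → 9; minimax = 3.
2 ≠ 3, so there is no saddle point; optimal play is mixed.
Let the row player play I with probability p. Expected payoff against b1: 3p + 2(1−p) = p + 2; against b2: 2p + 9(1−p) = −7p + 9.
Setting these equal: p + 2 = −7p + 9 ⇒ 8p = 7 ⇒ p = 7/8, and the value is (1)·(7/8) + 2 = 23/8.
For the column player: with q = P(b1), equating I's and II's payoffs gives q + 2 = −7q + 9 ⇒ q = 7/8.

1/8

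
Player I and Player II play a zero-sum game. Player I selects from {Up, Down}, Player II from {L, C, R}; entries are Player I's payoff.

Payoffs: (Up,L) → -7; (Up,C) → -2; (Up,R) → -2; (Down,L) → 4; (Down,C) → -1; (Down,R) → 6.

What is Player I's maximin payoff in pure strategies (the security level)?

-1

Row minima: Up → -7, Down → -1.
The best of these is -1.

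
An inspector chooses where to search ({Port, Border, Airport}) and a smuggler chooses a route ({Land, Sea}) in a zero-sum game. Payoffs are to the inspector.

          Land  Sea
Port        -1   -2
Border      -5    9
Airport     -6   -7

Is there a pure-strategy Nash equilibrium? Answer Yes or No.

No

Row minima: Port → -2, Border → -5, Airport → -7; maximin = -2.
Column maxima: Land → -1, Sea → 9; minimax = -1.
-2 ≠ -1, so no pure-strategy equilibrium exists.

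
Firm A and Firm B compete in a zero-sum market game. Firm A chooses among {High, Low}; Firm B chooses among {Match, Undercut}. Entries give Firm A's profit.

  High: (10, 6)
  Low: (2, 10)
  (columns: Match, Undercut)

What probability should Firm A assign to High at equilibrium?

2/3

Row minima: High → 6, Low → 2; maximin = 6.
Column maxima: Match → 10, Undercut → 10; minimax = 10.
6 ≠ 10, so there is no saddle point; optimal play is mixed.
Let Firm A play High with probability p. Expected payoff against Match: 10p + 2(1−p) = 8p + 2; against Undercut: 6p + 10(1−p) = −4p + 10.
Setting these equal: 8p + 2 = −4p + 10 ⇒ 12p = 8 ⇒ p = 2/3, and the value is (8)·(2/3) + 2 = 22/3.
For Firm B: with q = P(Match), equating High's and Low's payoffs gives 4q + 6 = −8q + 10 ⇒ q = 1/3.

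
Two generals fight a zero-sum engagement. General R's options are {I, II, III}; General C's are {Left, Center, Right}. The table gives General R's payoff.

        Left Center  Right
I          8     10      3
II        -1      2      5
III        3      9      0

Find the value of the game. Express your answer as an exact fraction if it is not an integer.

43/11

Row minima: I → 3, II → -1, III → 0; maximin = 3.
Column maxima: Left → 8, Center → 10, Right → 5; minimax = 5.
3 ≠ 5, so there is no saddle point; optimal play is mixed.
III is strictly dominated by I, so General R never plays it.
Center is strictly dominated by Left (it gives General R strictly more in every row), so General C never plays it.
On the remaining 2×2 (I, II vs Left, Right):
Let General R play I with probability p. Expected payoff against Left: 8p + (-1)(1−p) = 9p − 1; against Right: 3p + 5(1−p) = −2p + 5.
Setting these equal: 9p − 1 = −2p + 5 ⇒ 11p = 6 ⇒ p = 6/11, and the value is (9)·(6/11) − 1 = 43/11.
For General C: with q = P(Left), equating I's and II's payoffs gives 5q + 3 = −6q + 5 ⇒ q = 2/11.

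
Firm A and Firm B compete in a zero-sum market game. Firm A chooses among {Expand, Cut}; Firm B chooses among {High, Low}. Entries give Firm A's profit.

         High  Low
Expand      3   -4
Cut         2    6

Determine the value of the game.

Row minima: Expand → -4, Cut → 2; maximin = 2.
Column maxima: High → 3, Low → 6; minimax = 3.
2 ≠ 3, so there is no saddle point; optimal play is mixed.
Let Firm A play Expand with probability p. Expected payoff against High: 3p + 2(1−p) = p + 2; against Low: (-4)p + 6(1−p) = −10p + 6.
Setting these equal: p + 2 = −10p + 6 ⇒ 11p = 4 ⇒ p = 4/11, and the value is (1)·(4/11) + 2 = 26/11.
For Firm B: with q = P(High), equating Expand's and Cut's payoffs gives 7q − 4 = −4q + 6 ⇒ q = 10/11.

26/11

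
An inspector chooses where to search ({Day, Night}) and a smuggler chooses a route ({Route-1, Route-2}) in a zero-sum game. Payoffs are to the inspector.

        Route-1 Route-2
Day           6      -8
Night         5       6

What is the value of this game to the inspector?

76/15

Row minima: Day → -8, Night → 5; maximin = 5.
Column maxima: Route-1 → 6, Route-2 → 6; minimax = 6.
5 ≠ 6, so there is no saddle point; optimal play is mixed.
Let the inspector play Day with probability p. Expected payoff against Route-1: 6p + 5(1−p) = p + 5; against Route-2: (-8)p + 6(1−p) = −14p + 6.
Setting these equal: p + 5 = −14p + 6 ⇒ 15p = 1 ⇒ p = 1/15, and the value is (1)·(1/15) + 5 = 76/15.
For the smuggler: with q = P(Route-1), equating Day's and Night's payoffs gives 14q − 8 = −q + 6 ⇒ q = 14/15.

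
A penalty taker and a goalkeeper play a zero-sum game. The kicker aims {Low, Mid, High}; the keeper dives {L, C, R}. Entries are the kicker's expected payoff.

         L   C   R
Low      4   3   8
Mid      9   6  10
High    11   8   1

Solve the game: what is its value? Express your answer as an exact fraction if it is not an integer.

Row minima: Low → 3, Mid → 6, High → 1; maximin = 6.
Column maxima: L → 11, C → 8, R → 10; minimax = 8.
6 ≠ 8, so there is no saddle point; optimal play is mixed.
Low is strictly dominated by Mid, so the kicker never plays it.
L is strictly dominated by C (it gives the kicker strictly more in every row), so the keeper never plays it.
On the remaining 2×2 (Mid, High vs C, R):
Let the kicker play Mid with probability p. Expected payoff against C: 6p + 8(1−p) = −2p + 8; against R: 10p + 1(1−p) = 9p + 1.
Setting these equal: −2p + 8 = 9p + 1 ⇒ −11p = -7 ⇒ p = 7/11, and the value is (-2)·(7/11) + 8 = 74/11.
For the keeper: with q = P(C), equating Mid's and High's payoffs gives −4q + 10 = 7q + 1 ⇒ q = 9/11.

74/11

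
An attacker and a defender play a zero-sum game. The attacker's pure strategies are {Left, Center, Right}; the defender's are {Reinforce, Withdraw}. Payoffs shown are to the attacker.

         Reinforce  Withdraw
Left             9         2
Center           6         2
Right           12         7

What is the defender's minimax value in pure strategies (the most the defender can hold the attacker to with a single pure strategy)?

7

Column maxima: Reinforce → 12, Withdraw → 7.
The smallest of these is 7.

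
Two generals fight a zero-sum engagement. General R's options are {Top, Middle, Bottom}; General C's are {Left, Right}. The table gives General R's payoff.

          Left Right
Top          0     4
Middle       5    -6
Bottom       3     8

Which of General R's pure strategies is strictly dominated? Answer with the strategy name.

Top

Bottom gives a strictly higher payoff than Top against every column: 3 > 0, 8 > 4.
So Top is strictly dominated and General R never plays it.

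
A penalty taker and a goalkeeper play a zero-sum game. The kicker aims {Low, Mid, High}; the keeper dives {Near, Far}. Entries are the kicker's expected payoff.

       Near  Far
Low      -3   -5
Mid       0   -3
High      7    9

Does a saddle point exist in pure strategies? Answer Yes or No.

Yes

Row minima: Low → -5, Mid → -3, High → 7; maximin = 7.
Column maxima: Near → 7, Far → 9; minimax = 7.
maximin = minimax = 7, so a saddle point exists.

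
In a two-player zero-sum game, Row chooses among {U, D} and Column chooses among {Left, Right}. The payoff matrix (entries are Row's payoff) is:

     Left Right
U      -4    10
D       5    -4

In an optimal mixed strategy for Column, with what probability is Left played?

14/23

Row minima: U → -4, D → -4; maximin = -4.
Column maxima: Left → 5, Right → 10; minimax = 5.
-4 ≠ 5, so there is no saddle point; optimal play is mixed.
Let Row play U with probability p. Expected payoff against Left: (-4)p + 5(1−p) = −9p + 5; against Right: 10p + (-4)(1−p) = 14p − 4.
Setting these equal: −9p + 5 = 14p − 4 ⇒ −23p = -9 ⇒ p = 9/23, and the value is (-9)·(9/23) + 5 = 34/23.
For Column: with q = P(Left), equating U's and D's payoffs gives −14q + 10 = 9q − 4 ⇒ q = 14/23.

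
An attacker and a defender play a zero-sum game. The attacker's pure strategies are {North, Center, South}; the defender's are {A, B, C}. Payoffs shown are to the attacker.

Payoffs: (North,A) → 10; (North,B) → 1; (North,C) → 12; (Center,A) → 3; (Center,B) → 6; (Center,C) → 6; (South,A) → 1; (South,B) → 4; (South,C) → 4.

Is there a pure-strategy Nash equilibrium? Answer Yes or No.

No

Row minima: North → 1, Center → 3, South → 1; maximin = 3.
Column maxima: A → 10, B → 6, C → 12; minimax = 6.
3 ≠ 6, so no pure-strategy equilibrium exists.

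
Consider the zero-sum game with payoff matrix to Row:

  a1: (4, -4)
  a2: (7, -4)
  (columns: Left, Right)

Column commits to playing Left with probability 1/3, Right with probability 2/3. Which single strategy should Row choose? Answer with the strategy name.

Expected payoff of a1: (1/3)·4 + (2/3)·(-4) = -4/3.
Expected payoff of a2: (1/3)·7 + (2/3)·(-4) = -1/3.
The largest is -1/3, so Row's best response is a2.

a2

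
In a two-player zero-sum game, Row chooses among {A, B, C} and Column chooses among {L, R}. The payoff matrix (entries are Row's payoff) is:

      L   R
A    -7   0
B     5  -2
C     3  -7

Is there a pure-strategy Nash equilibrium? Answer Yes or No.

No

Row minima: A → -7, B → -2, C → -7; maximin = -2.
Column maxima: L → 5, R → 0; minimax = 0.
-2 ≠ 0, so no pure-strategy equilibrium exists.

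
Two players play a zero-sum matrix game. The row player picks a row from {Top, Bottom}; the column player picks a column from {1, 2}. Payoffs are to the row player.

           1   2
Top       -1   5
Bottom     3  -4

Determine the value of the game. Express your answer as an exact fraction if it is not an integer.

11/13

Row minima: Top → -1, Bottom → -4; maximin = -1.
Column maxima: 1 → 3, 2 → 5; minimax = 3.
-1 ≠ 3, so there is no saddle point; optimal play is mixed.
Let the row player play Top with probability p. Expected payoff against 1: (-1)p + 3(1−p) = −4p + 3; against 2: 5p + (-4)(1−p) = 9p − 4.
Setting these equal: −4p + 3 = 9p − 4 ⇒ −13p = -7 ⇒ p = 7/13, and the value is (-4)·(7/13) + 3 = 11/13.
For the column player: with q = P(1), equating Top's and Bottom's payoffs gives −6q + 5 = 7q − 4 ⇒ q = 9/13.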